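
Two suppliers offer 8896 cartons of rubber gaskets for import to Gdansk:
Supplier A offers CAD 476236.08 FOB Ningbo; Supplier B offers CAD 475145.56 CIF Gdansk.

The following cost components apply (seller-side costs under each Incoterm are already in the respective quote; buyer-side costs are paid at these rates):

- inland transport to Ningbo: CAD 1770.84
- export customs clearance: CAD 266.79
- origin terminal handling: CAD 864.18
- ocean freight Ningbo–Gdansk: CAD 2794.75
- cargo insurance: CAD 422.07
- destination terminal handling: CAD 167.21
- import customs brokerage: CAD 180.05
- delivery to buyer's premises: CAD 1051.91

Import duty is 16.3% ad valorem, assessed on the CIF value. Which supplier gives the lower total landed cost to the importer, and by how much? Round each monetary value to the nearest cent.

Supplier A (FOB):
CIF value = FOB price + freight + insurance = 476236.08 + 2794.75 + 422.07 = 479452.90
Import duty = 479452.90 × 16.3% = 78150.82
Buyer bears (A): 2794.75 + 422.07 + 167.21 + 180.05 + 1051.91 = 4615.99
Landed cost (A) = invoice 476236.08 + 4615.99 + duty 78150.82 = 559002.89
Supplier B (CIF):
The CIF price already equals the CIF value: 475145.56
Import duty = 475145.56 × 16.3% = 77448.73
Buyer bears (B): 167.21 + 180.05 + 1051.91 = 1399.17
Landed cost (B) = invoice 475145.56 + 1399.17 + duty 77448.73 = 553993.46
Difference = |559002.89 − 553993.46| = 5009.43

Supplier B is cheaper by CAD 5009.43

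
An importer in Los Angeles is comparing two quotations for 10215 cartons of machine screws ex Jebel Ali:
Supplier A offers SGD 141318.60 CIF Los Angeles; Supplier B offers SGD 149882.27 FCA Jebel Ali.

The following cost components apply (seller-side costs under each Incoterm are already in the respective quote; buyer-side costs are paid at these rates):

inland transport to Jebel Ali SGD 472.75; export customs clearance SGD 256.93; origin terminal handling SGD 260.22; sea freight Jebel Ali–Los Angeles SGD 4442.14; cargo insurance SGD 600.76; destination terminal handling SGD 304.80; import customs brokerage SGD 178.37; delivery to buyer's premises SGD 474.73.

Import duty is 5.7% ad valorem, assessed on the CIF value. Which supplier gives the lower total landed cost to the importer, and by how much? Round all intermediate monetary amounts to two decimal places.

Supplier A is cheaper by SGD 14657.20

Supplier A (CIF):
The CIF price already equals the CIF value: 141318.60
Import duty = 141318.60 × 5.7% = 8055.16
Buyer bears (A): 304.80 + 178.37 + 474.73 = 957.90
Landed cost (A) = invoice 141318.60 + 957.90 + duty 8055.16 = 150331.66
Supplier B (FCA):
CIF value = FCA price + origin terminal + freight + insurance = 149882.27 + 260.22 + 4442.14 + 600.76 = 155185.39
Import duty = 155185.39 × 5.7% = 8845.57
Buyer bears (B): 260.22 + 4442.14 + 600.76 + 304.80 + 178.37 + 474.73 = 6261.02
Landed cost (B) = invoice 149882.27 + 6261.02 + duty 8845.57 = 164988.86
Difference = |150331.66 − 164988.86| = 14657.20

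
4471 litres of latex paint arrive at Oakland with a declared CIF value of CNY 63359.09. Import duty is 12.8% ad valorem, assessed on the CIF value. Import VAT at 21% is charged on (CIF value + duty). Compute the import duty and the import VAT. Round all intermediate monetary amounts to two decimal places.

Import duty = 63359.09 × 12.8% = 8109.96
VAT base = CIF + duty = 63359.09 + 8109.96 = 71469.05
Import VAT = 71469.05 × 21% = 15008.50

Import duty: CNY 8109.96; import VAT: CNY 15008.50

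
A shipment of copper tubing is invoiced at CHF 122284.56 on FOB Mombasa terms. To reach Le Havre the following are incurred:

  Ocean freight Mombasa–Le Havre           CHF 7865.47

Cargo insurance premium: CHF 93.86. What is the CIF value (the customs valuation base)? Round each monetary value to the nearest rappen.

CIF value: CHF 130243.89

CIF = FOB price + freight + insurance
CIF = 122284.56 + 7865.47 + 93.86 = 130243.89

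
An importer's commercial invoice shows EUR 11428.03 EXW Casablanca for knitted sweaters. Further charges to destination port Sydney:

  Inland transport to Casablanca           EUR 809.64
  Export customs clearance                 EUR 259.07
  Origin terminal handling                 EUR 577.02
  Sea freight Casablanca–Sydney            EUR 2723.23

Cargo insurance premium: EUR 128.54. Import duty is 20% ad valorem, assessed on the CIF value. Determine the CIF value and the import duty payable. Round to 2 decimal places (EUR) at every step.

CIF = EXW price + pre-shipment costs + freight + insurance
CIF = 11428.03 + 809.64 + 259.07 + 577.02 + 2723.23 + 128.54 = 15925.53
Import duty = 15925.53 × 20% = 3185.11

CIF value: EUR 15925.53; import duty: EUR 3185.11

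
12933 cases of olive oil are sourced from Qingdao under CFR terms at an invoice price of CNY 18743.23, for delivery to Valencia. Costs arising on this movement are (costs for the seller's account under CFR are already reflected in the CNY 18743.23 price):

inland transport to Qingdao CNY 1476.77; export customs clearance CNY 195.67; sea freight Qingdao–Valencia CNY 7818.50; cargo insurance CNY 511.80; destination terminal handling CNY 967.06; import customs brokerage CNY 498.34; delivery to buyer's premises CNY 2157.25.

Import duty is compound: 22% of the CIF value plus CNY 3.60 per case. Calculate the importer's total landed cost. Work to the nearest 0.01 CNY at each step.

CFR: the seller pays costs through ocean freight to the destination port, but not insurance.
Already in the invoice (seller's account under CFR): inland to port, export clearance, freight — exclude.
CIF value = CFR price + insurance = 18743.23 + 511.80 = 19255.03
Ad valorem component: 19255.03 × 22% = 4236.11
Specific component: 12933 × 3.60 = 46558.80
Import duty = 4236.11 + 46558.80 = 50794.91
Buyer bears: insurance 511.80 + destination terminal 967.06 + brokerage 498.34 + delivery 2157.25 + duty 50794.91 = 54929.36
Landed cost = invoice 18743.23 + 54929.36 = 73672.59

Total landed cost: CNY 73672.59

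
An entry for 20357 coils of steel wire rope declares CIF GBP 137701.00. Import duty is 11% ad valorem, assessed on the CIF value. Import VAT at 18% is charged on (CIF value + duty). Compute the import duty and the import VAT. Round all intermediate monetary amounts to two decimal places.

Import duty = 137701.00 × 11% = 15147.11
VAT base = CIF + duty = 137701.00 + 15147.11 = 152848.11
Import VAT = 152848.11 × 18% = 27512.66

Import duty: GBP 15147.11; import VAT: GBP 27512.66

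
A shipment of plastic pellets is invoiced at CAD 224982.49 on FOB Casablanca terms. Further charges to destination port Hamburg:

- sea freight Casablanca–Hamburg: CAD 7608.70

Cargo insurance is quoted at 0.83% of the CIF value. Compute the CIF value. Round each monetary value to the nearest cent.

CIF value: CAD 234537.85

Let C be the CIF value. C = FOB price + freight + 0.83% × C
C − 0.83% × C = 224982.49 + 7608.70
0.9917 × C = 232591.19
C = 232591.19 / 0.9917 = 234537.85
Insurance premium = 0.83% × 234537.85 = 1946.66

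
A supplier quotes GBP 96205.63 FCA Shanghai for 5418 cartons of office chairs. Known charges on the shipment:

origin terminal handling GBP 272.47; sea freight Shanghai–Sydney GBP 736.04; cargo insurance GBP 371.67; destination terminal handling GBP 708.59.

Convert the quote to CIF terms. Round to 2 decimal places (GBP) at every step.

Not relevant to the conversion: destination terminal — on the buyer under both terms; not part of either seller's price.
From FCA to CIF, the seller additionally bears: origin terminal, freight, insurance.
CIF price = 96205.63 + 272.47 + 736.04 + 371.67 = 97585.81

CIF price: GBP 97585.81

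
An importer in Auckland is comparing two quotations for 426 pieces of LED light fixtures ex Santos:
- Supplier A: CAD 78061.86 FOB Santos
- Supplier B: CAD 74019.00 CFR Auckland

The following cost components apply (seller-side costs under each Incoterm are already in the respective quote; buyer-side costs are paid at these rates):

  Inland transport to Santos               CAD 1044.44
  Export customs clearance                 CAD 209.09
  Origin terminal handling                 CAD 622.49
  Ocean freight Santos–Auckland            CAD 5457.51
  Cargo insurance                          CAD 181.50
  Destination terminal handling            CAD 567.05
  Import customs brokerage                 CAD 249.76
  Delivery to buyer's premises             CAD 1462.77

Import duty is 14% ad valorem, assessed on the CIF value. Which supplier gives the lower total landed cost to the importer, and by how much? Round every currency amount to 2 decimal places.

Supplier B is cheaper by CAD 10830.42

Supplier A (FOB):
CIF value = FOB price + freight + insurance = 78061.86 + 5457.51 + 181.50 = 83700.87
Import duty = 83700.87 × 14% = 11718.12
Buyer bears (A): 5457.51 + 181.50 + 567.05 + 249.76 + 1462.77 = 7918.59
Landed cost (A) = invoice 78061.86 + 7918.59 + duty 11718.12 = 97698.57
Supplier B (CFR):
CIF value = CFR price + insurance = 74019.00 + 181.50 = 74200.50
Import duty = 74200.50 × 14% = 10388.07
Buyer bears (B): 181.50 + 567.05 + 249.76 + 1462.77 = 2461.08
Landed cost (B) = invoice 74019.00 + 2461.08 + duty 10388.07 = 86868.15
Difference = |97698.57 − 86868.15| = 10830.42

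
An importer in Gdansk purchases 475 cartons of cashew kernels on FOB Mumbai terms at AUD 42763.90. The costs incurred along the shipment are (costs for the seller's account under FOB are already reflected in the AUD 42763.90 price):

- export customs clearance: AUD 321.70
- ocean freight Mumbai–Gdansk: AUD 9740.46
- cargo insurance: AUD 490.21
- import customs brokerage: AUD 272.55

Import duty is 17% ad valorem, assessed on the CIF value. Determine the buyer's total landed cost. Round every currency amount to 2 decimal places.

Total landed cost: AUD 62276.20

FOB: the seller bears costs until goods are on board at the origin port; the buyer bears freight, insurance and all costs thereafter.
Already in the invoice (seller's account under FOB): export clearance — exclude.
CIF value = FOB price + freight + insurance = 42763.90 + 9740.46 + 490.21 = 52994.57
Import duty = 52994.57 × 17% = 9009.08
Buyer bears: freight 9740.46 + insurance 490.21 + brokerage 272.55 + duty 9009.08 = 19512.30
Landed cost = invoice 42763.90 + 19512.30 = 62276.20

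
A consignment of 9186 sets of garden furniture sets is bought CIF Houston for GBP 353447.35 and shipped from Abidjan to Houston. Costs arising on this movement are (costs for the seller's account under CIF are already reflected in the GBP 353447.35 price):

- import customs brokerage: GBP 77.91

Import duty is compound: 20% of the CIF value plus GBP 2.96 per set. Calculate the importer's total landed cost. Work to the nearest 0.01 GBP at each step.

Total landed cost: GBP 451405.29

CIF: the seller pays costs through ocean freight and marine insurance to the destination port.
The CIF price already equals the CIF value: 353447.35
Ad valorem component: 353447.35 × 20% = 70689.47
Specific component: 9186 × 2.96 = 27190.56
Import duty = 70689.47 + 27190.56 = 97880.03
Buyer bears: brokerage 77.91 + duty 97880.03 = 97957.94
Landed cost = invoice 353447.35 + 97957.94 = 451405.29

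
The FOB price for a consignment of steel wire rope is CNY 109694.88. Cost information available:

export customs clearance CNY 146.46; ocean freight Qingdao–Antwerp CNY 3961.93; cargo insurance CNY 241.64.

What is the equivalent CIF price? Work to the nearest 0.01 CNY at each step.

CIF price: CNY 113898.45

Not relevant to the conversion: export clearance — on the seller under both FOB and CIF; already in the FOB price and stays in the CIF price.
From FOB to CIF, the seller additionally bears: freight, insurance.
CIF price = 109694.88 + 3961.93 + 241.64 = 113898.45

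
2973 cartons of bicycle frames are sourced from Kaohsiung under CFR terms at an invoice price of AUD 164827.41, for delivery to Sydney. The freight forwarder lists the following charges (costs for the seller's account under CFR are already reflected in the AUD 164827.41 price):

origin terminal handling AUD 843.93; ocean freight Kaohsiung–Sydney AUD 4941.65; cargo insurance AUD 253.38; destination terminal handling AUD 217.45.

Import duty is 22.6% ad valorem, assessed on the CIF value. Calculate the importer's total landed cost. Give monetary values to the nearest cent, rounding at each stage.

CFR: the seller pays costs through ocean freight to the destination port, but not insurance.
Already in the invoice (seller's account under CFR): origin terminal, freight — exclude.
CIF value = CFR price + insurance = 164827.41 + 253.38 = 165080.79
Import duty = 165080.79 × 22.6% = 37308.26
Buyer bears: insurance 253.38 + destination terminal 217.45 + duty 37308.26 = 37779.09
Landed cost = invoice 164827.41 + 37779.09 = 202606.50

Total landed cost: AUD 202606.50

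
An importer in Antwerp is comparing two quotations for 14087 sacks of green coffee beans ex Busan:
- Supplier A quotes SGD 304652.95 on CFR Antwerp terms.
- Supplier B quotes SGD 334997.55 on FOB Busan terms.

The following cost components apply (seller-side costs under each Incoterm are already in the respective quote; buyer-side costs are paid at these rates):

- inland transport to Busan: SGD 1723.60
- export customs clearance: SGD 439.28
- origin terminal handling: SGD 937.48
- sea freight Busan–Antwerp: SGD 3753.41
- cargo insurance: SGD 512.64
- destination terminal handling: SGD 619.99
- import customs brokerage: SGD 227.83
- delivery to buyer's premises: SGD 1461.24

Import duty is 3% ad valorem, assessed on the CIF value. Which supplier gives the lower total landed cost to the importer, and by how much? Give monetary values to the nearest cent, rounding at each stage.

Supplier A is cheaper by SGD 35120.95

Supplier A (CFR):
CIF value = CFR price + insurance = 304652.95 + 512.64 = 305165.59
Import duty = 305165.59 × 3% = 9154.97
Buyer bears (A): 512.64 + 619.99 + 227.83 + 1461.24 = 2821.70
Landed cost (A) = invoice 304652.95 + 2821.70 + duty 9154.97 = 316629.62
Supplier B (FOB):
CIF value = FOB price + freight + insurance = 334997.55 + 3753.41 + 512.64 = 339263.60
Import duty = 339263.60 × 3% = 10177.91
Buyer bears (B): 3753.41 + 512.64 + 619.99 + 227.83 + 1461.24 = 6575.11
Landed cost (B) = invoice 334997.55 + 6575.11 + duty 10177.91 = 351750.57
Difference = |316629.62 − 351750.57| = 35120.95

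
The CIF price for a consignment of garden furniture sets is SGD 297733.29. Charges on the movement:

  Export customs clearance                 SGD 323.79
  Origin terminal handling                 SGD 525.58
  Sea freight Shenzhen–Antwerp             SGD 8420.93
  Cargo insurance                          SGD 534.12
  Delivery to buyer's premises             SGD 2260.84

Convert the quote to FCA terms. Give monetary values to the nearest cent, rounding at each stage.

FCA price: SGD 288252.66

Not relevant to the conversion: export clearance — on the seller under both CIF and FCA; already in the CIF price and stays in the FCA price. delivery — on the buyer under both terms; not part of either seller's price.
From CIF to FCA, the seller no longer bears: origin terminal, freight, insurance.
FCA price = 297733.29 − 525.58 − 8420.93 − 534.12 = 288252.66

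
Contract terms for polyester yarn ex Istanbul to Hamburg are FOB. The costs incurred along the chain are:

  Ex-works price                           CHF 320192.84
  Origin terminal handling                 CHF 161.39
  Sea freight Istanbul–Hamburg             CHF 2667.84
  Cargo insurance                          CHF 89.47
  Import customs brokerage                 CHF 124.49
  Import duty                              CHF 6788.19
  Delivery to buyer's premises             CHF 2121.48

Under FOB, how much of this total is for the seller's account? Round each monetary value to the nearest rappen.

Seller's account: CHF 320354.23

FOB: the seller bears costs until goods are on board at the origin port; the buyer bears freight, insurance and all costs thereafter.
Seller's account: goods 320192.84 + origin terminal 161.39 = 320354.23
Buyer's account: freight 2667.84 + insurance 89.47 + brokerage 124.49 + duty 6788.19 + delivery 2121.48 = 11791.47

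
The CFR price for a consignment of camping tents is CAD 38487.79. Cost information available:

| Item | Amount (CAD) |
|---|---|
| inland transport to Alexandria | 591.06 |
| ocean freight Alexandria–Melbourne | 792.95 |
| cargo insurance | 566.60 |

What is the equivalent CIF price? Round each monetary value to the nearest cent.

CIF price: CAD 39054.39

Not relevant to the conversion: inland to port, freight — on the seller under both CFR and CIF; already in the CFR price and stays in the CIF price.
From CFR to CIF, the seller additionally bears: insurance.
CIF price = 38487.79 + 566.60 = 39054.39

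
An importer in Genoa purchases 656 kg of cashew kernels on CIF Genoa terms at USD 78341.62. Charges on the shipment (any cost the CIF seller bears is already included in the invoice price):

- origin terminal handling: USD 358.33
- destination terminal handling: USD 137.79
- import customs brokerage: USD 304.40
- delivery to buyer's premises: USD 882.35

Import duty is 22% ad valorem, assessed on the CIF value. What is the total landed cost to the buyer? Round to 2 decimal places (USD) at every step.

Total landed cost: USD 96901.32

CIF: the seller pays costs through ocean freight and marine insurance to the destination port.
Already in the invoice (seller's account under CIF): origin terminal — exclude.
The CIF price already equals the CIF value: 78341.62
Import duty = 78341.62 × 22% = 17235.16
Buyer bears: destination terminal 137.79 + brokerage 304.40 + delivery 882.35 + duty 17235.16 = 18559.70
Landed cost = invoice 78341.62 + 18559.70 = 96901.32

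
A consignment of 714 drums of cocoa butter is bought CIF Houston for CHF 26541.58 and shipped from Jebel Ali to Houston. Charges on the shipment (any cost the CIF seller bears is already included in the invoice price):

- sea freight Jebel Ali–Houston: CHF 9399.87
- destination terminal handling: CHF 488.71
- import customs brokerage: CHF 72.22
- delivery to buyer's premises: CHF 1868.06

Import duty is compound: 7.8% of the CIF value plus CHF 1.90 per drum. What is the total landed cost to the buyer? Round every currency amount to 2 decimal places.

Total landed cost: CHF 32397.41

CIF: the seller pays costs through ocean freight and marine insurance to the destination port.
Already in the invoice (seller's account under CIF): freight — exclude.
The CIF price already equals the CIF value: 26541.58
Ad valorem component: 26541.58 × 7.8% = 2070.24
Specific component: 714 × 1.90 = 1356.60
Import duty = 2070.24 + 1356.60 = 3426.84
Buyer bears: destination terminal 488.71 + brokerage 72.22 + delivery 1868.06 + duty 3426.84 = 5855.83
Landed cost = invoice 26541.58 + 5855.83 = 32397.41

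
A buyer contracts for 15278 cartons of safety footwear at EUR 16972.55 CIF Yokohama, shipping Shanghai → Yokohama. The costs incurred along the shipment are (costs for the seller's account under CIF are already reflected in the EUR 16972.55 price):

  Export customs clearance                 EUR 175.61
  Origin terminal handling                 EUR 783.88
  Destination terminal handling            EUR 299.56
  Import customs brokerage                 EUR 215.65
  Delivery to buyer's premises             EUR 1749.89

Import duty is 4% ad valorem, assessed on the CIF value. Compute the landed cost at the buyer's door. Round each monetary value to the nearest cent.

Total landed cost: EUR 19916.55

CIF: the seller pays costs through ocean freight and marine insurance to the destination port.
Already in the invoice (seller's account under CIF): export clearance, origin terminal — exclude.
The CIF price already equals the CIF value: 16972.55
Import duty = 16972.55 × 4% = 678.90
Buyer bears: destination terminal 299.56 + brokerage 215.65 + delivery 1749.89 + duty 678.90 = 2944.00
Landed cost = invoice 16972.55 + 2944.00 = 19916.55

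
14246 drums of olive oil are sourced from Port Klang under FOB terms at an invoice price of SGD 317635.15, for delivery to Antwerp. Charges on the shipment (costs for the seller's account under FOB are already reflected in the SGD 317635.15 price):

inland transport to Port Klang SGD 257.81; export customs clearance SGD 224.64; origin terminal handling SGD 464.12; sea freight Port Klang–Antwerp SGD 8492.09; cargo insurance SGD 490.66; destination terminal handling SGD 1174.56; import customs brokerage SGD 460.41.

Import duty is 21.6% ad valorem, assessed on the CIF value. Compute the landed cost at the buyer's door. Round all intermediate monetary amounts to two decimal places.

FOB: the seller bears costs until goods are on board at the origin port; the buyer bears freight, insurance and all costs thereafter.
Already in the invoice (seller's account under FOB): inland to port, export clearance, origin terminal — exclude.
CIF value = FOB price + freight + insurance = 317635.15 + 8492.09 + 490.66 = 326617.90
Import duty = 326617.90 × 21.6% = 70549.47
Buyer bears: freight 8492.09 + insurance 490.66 + destination terminal 1174.56 + brokerage 460.41 + duty 70549.47 = 81167.19
Landed cost = invoice 317635.15 + 81167.19 = 398802.34

Total landed cost: SGD 398802.34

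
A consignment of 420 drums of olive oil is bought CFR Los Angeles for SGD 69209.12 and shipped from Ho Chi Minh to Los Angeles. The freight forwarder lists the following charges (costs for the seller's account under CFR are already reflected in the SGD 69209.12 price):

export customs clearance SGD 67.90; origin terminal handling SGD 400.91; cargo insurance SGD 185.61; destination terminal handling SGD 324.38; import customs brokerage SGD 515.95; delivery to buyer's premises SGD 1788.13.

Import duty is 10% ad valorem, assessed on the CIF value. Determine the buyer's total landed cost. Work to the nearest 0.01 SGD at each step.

Total landed cost: SGD 78962.66

CFR: the seller pays costs through ocean freight to the destination port, but not insurance.
Already in the invoice (seller's account under CFR): export clearance, origin terminal — exclude.
CIF value = CFR price + insurance = 69209.12 + 185.61 = 69394.73
Import duty = 69394.73 × 10% = 6939.47
Buyer bears: insurance 185.61 + destination terminal 324.38 + brokerage 515.95 + delivery 1788.13 + duty 6939.47 = 9753.54
Landed cost = invoice 69209.12 + 9753.54 = 78962.66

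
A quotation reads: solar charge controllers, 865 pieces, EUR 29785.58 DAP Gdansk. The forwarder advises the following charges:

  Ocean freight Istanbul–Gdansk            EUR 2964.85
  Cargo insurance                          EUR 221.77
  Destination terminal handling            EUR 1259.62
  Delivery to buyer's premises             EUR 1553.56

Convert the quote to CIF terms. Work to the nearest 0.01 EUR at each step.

Not relevant to the conversion: insurance, freight — on the seller under both DAP and CIF; already in the DAP price and stays in the CIF price.
From DAP to CIF, the seller no longer bears: destination terminal, delivery.
CIF price = 29785.58 − 1259.62 − 1553.56 = 26972.40

CIF price: EUR 26972.40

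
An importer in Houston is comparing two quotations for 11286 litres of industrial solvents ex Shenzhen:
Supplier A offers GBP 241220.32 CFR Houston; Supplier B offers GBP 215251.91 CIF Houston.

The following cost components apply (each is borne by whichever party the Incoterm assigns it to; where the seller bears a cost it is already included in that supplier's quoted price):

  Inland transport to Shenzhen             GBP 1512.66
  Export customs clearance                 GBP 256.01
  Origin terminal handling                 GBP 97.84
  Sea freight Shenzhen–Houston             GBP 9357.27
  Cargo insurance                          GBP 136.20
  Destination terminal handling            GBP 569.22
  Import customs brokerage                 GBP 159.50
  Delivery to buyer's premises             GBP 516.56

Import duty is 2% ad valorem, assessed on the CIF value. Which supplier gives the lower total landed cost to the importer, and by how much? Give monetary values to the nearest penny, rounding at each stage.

Supplier A (CFR):
CIF value = CFR price + insurance = 241220.32 + 136.20 = 241356.52
Import duty = 241356.52 × 2% = 4827.13
Buyer bears (A): 136.20 + 569.22 + 159.50 + 516.56 = 1381.48
Landed cost (A) = invoice 241220.32 + 1381.48 + duty 4827.13 = 247428.93
Supplier B (CIF):
The CIF price already equals the CIF value: 215251.91
Import duty = 215251.91 × 2% = 4305.04
Buyer bears (B): 569.22 + 159.50 + 516.56 = 1245.28
Landed cost (B) = invoice 215251.91 + 1245.28 + duty 4305.04 = 220802.23
Difference = |247428.93 − 220802.23| = 26626.70

Supplier B is cheaper by GBP 26626.70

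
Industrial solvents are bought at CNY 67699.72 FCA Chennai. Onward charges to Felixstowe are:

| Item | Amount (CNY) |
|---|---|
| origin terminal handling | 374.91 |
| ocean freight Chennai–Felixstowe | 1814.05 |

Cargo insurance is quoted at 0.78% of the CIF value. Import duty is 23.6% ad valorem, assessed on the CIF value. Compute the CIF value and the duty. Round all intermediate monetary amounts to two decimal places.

CIF value: CNY 70438.10; import duty: CNY 16623.39

Let C be the CIF value. C = FCA price + pre-shipment costs + freight + 0.78% × C
C − 0.78% × C = 67699.72 + 374.91 + 1814.05
0.9922 × C = 69888.68
C = 69888.68 / 0.9922 = 70438.10
Insurance premium = 0.78% × 70438.10 = 549.42
Import duty = 70438.10 × 23.6% = 16623.39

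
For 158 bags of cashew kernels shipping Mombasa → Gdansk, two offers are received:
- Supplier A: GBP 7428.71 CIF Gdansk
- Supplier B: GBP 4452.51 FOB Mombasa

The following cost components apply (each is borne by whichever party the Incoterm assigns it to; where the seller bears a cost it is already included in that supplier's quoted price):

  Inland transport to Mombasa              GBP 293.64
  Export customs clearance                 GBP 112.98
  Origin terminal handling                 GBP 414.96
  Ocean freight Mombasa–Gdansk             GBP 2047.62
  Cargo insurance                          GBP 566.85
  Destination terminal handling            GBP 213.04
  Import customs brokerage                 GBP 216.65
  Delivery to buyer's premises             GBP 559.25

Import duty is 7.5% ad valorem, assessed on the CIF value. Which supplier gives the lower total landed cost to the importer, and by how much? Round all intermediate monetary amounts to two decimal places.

Supplier A (CIF):
The CIF price already equals the CIF value: 7428.71
Import duty = 7428.71 × 7.5% = 557.15
Buyer bears (A): 213.04 + 216.65 + 559.25 = 988.94
Landed cost (A) = invoice 7428.71 + 988.94 + duty 557.15 = 8974.80
Supplier B (FOB):
CIF value = FOB price + freight + insurance = 4452.51 + 2047.62 + 566.85 = 7066.98
Import duty = 7066.98 × 7.5% = 530.02
Buyer bears (B): 2047.62 + 566.85 + 213.04 + 216.65 + 559.25 = 3603.41
Landed cost (B) = invoice 4452.51 + 3603.41 + duty 530.02 = 8585.94
Difference = |8974.80 − 8585.94| = 388.86

Supplier B is cheaper by GBP 388.86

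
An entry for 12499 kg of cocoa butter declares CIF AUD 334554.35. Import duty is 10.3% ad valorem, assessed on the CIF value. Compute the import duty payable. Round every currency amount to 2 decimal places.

Import duty: AUD 34459.10

Import duty = 334554.35 × 10.3% = 34459.10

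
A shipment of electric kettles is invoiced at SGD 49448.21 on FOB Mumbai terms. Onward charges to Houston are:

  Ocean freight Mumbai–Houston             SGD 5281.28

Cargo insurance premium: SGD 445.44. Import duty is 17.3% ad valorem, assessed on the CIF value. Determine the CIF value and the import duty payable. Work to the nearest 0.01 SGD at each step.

CIF = FOB price + freight + insurance
CIF = 49448.21 + 5281.28 + 445.44 = 55174.93
Import duty = 55174.93 × 17.3% = 9545.26

CIF value: SGD 55174.93; import duty: SGD 9545.26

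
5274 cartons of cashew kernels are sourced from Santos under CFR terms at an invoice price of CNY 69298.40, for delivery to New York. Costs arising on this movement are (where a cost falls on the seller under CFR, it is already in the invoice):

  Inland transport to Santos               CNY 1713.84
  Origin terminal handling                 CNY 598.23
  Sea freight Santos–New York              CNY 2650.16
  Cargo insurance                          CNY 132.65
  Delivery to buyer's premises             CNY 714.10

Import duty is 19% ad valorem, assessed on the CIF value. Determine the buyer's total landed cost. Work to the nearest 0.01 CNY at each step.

CFR: the seller pays costs through ocean freight to the destination port, but not insurance.
Already in the invoice (seller's account under CFR): inland to port, origin terminal, freight — exclude.
CIF value = CFR price + insurance = 69298.40 + 132.65 = 69431.05
Import duty = 69431.05 × 19% = 13191.90
Buyer bears: insurance 132.65 + delivery 714.10 + duty 13191.90 = 14038.65
Landed cost = invoice 69298.40 + 14038.65 = 83337.05

Total landed cost: CNY 83337.05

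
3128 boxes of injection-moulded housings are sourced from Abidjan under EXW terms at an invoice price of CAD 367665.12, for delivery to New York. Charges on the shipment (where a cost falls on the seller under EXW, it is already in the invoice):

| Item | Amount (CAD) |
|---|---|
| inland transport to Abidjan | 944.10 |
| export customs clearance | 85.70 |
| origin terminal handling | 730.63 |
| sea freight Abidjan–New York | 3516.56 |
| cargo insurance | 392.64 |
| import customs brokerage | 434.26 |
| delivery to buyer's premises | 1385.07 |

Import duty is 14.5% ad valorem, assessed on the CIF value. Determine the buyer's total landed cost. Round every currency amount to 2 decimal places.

EXW: the seller makes goods available at their premises; the buyer bears all onward costs.
CIF value = EXW price + inland to port + export clearance + origin terminal + freight + insurance = 367665.12 + 944.10 + 85.70 + 730.63 + 3516.56 + 392.64 = 373334.75
Import duty = 373334.75 × 14.5% = 54133.54
Buyer bears: inland to port 944.10 + export clearance 85.70 + origin terminal 730.63 + freight 3516.56 + insurance 392.64 + brokerage 434.26 + delivery 1385.07 + duty 54133.54 = 61622.50
Landed cost = invoice 367665.12 + 61622.50 = 429287.62

Total landed cost: CAD 429287.62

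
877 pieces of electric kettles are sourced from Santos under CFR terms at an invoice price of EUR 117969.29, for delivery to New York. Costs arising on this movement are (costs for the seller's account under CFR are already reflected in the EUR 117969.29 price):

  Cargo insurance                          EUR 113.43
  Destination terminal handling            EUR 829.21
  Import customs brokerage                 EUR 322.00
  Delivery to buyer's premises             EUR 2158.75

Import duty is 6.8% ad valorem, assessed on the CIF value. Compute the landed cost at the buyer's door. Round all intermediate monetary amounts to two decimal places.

CFR: the seller pays costs through ocean freight to the destination port, but not insurance.
CIF value = CFR price + insurance = 117969.29 + 113.43 = 118082.72
Import duty = 118082.72 × 6.8% = 8029.62
Buyer bears: insurance 113.43 + destination terminal 829.21 + brokerage 322.00 + delivery 2158.75 + duty 8029.62 = 11453.01
Landed cost = invoice 117969.29 + 11453.01 = 129422.30

Total landed cost: EUR 129422.30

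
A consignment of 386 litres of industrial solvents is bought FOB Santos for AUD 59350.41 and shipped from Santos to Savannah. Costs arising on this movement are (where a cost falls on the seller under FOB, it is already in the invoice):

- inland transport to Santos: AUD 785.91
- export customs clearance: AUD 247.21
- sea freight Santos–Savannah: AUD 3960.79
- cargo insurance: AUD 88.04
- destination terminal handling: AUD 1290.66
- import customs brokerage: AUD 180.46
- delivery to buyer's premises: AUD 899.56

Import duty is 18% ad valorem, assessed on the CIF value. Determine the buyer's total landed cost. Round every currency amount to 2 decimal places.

FOB: the seller bears costs until goods are on board at the origin port; the buyer bears freight, insurance and all costs thereafter.
Already in the invoice (seller's account under FOB): inland to port, export clearance — exclude.
CIF value = FOB price + freight + insurance = 59350.41 + 3960.79 + 88.04 = 63399.24
Import duty = 63399.24 × 18% = 11411.86
Buyer bears: freight 3960.79 + insurance 88.04 + destination terminal 1290.66 + brokerage 180.46 + delivery 899.56 + duty 11411.86 = 17831.37
Landed cost = invoice 59350.41 + 17831.37 = 77181.78

Total landed cost: AUD 77181.78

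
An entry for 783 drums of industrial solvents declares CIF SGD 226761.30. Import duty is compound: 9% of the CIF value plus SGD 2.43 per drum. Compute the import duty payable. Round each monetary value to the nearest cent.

Ad valorem component: 226761.30 × 9% = 20408.52
Specific component: 783 × 2.43 = 1902.69
Import duty = 20408.52 + 1902.69 = 22311.21

Import duty: SGD 22311.21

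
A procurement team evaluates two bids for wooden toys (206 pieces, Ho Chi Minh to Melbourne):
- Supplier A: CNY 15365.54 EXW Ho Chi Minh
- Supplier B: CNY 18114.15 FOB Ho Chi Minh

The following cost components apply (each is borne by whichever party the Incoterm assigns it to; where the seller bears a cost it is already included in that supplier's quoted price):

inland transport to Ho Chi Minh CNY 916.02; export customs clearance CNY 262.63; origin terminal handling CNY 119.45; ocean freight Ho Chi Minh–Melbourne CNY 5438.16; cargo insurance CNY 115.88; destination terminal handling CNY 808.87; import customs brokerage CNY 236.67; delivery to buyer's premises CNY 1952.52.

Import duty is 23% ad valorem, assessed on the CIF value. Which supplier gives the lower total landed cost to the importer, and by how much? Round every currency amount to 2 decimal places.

Supplier A (EXW):
CIF value = EXW price + inland to port + export clearance + origin terminal + freight + insurance = 15365.54 + 916.02 + 262.63 + 119.45 + 5438.16 + 115.88 = 22217.68
Import duty = 22217.68 × 23% = 5110.07
Buyer bears (A): 916.02 + 262.63 + 119.45 + 5438.16 + 115.88 + 808.87 + 236.67 + 1952.52 = 9850.20
Landed cost (A) = invoice 15365.54 + 9850.20 + duty 5110.07 = 30325.81
Supplier B (FOB):
CIF value = FOB price + freight + insurance = 18114.15 + 5438.16 + 115.88 = 23668.19
Import duty = 23668.19 × 23% = 5443.68
Buyer bears (B): 5438.16 + 115.88 + 808.87 + 236.67 + 1952.52 = 8552.10
Landed cost (B) = invoice 18114.15 + 8552.10 + duty 5443.68 = 32109.93
Difference = |30325.81 − 32109.93| = 1784.12

Supplier A is cheaper by CNY 1784.12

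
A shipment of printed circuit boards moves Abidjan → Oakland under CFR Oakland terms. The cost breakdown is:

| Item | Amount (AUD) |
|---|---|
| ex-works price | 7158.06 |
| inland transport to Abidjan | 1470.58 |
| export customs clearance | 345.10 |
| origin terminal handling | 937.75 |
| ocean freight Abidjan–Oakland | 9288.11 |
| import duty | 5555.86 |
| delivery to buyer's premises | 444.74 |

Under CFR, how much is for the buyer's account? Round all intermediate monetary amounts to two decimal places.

CFR: the seller pays costs through ocean freight to the destination port, but not insurance.
Seller's account: goods 7158.06 + inland to port 1470.58 + export clearance 345.10 + origin terminal 937.75 + freight 9288.11 = 19199.60
Buyer's account: duty 5555.86 + delivery 444.74 = 6000.60

Buyer's account: AUD 6000.60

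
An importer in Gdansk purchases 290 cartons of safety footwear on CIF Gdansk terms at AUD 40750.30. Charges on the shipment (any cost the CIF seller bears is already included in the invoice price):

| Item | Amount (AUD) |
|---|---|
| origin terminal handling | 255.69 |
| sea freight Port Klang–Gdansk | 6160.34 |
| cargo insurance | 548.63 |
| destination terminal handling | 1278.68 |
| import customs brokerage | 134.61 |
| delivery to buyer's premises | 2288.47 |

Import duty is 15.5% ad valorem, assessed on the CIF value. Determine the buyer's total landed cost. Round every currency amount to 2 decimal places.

Total landed cost: AUD 50768.36

CIF: the seller pays costs through ocean freight and marine insurance to the destination port.
Already in the invoice (seller's account under CIF): origin terminal, freight, insurance — exclude.
The CIF price already equals the CIF value: 40750.30
Import duty = 40750.30 × 15.5% = 6316.30
Buyer bears: destination terminal 1278.68 + brokerage 134.61 + delivery 2288.47 + duty 6316.30 = 10018.06
Landed cost = invoice 40750.30 + 10018.06 = 50768.36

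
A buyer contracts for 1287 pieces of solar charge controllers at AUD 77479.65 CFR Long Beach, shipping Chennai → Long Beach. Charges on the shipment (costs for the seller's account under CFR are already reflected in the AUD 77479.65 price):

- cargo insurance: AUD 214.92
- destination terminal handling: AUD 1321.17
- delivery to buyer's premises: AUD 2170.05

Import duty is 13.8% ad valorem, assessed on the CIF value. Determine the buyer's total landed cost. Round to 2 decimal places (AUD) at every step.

Total landed cost: AUD 91907.64

CFR: the seller pays costs through ocean freight to the destination port, but not insurance.
CIF value = CFR price + insurance = 77479.65 + 214.92 = 77694.57
Import duty = 77694.57 × 13.8% = 10721.85
Buyer bears: insurance 214.92 + destination terminal 1321.17 + delivery 2170.05 + duty 10721.85 = 14427.99
Landed cost = invoice 77479.65 + 14427.99 = 91907.64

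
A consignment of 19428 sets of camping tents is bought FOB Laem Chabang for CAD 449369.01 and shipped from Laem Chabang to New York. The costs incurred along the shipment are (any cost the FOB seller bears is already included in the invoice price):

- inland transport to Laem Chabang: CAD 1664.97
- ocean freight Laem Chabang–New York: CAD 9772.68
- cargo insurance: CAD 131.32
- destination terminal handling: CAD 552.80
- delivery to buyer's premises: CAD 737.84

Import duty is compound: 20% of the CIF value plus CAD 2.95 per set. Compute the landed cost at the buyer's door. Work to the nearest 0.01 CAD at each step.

FOB: the seller bears costs until goods are on board at the origin port; the buyer bears freight, insurance and all costs thereafter.
Already in the invoice (seller's account under FOB): inland to port — exclude.
CIF value = FOB price + freight + insurance = 449369.01 + 9772.68 + 131.32 = 459273.01
Ad valorem component: 459273.01 × 20% = 91854.60
Specific component: 19428 × 2.95 = 57312.60
Import duty = 91854.60 + 57312.60 = 149167.20
Buyer bears: freight 9772.68 + insurance 131.32 + destination terminal 552.80 + delivery 737.84 + duty 149167.20 = 160361.84
Landed cost = invoice 449369.01 + 160361.84 = 609730.85

Total landed cost: CAD 609730.85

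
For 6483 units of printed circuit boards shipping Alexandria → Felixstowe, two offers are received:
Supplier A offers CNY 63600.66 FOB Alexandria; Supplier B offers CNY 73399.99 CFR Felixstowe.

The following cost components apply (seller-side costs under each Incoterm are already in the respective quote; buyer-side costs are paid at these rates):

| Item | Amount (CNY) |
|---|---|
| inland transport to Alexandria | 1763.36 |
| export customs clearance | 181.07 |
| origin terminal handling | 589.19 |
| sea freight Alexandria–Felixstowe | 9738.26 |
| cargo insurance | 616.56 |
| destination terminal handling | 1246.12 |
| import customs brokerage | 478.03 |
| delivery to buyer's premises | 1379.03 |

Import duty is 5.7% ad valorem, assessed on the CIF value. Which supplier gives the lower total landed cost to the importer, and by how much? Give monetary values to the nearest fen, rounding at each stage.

Supplier A (FOB):
CIF value = FOB price + freight + insurance = 63600.66 + 9738.26 + 616.56 = 73955.48
Import duty = 73955.48 × 5.7% = 4215.46
Buyer bears (A): 9738.26 + 616.56 + 1246.12 + 478.03 + 1379.03 = 13458.00
Landed cost (A) = invoice 63600.66 + 13458.00 + duty 4215.46 = 81274.12
Supplier B (CFR):
CIF value = CFR price + insurance = 73399.99 + 616.56 = 74016.55
Import duty = 74016.55 × 5.7% = 4218.94
Buyer bears (B): 616.56 + 1246.12 + 478.03 + 1379.03 = 3719.74
Landed cost (B) = invoice 73399.99 + 3719.74 + duty 4218.94 = 81338.67
Difference = |81274.12 − 81338.67| = 64.55

Supplier A is cheaper by CNY 64.55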